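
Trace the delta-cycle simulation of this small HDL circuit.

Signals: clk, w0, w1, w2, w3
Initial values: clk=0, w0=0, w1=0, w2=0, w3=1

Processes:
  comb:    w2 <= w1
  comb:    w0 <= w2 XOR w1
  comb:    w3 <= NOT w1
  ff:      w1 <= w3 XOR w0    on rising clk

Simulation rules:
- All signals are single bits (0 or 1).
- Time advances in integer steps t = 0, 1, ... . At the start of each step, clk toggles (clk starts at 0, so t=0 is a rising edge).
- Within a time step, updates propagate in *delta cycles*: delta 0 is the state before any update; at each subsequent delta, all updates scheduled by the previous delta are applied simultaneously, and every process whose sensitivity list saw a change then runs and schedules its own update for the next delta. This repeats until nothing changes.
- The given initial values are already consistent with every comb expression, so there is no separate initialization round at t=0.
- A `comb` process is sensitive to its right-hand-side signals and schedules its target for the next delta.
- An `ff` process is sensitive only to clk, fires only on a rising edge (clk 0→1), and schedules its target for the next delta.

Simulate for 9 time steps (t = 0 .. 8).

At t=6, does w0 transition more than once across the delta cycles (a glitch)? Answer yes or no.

t=0 Δ0: clk=0 w0=0 w1=0 w2=0 w3=1
  Δ1: clk:0→1
  Δ2: w1:0→1
  Δ3: w0:0→1, w2:0→1, w3:1→0
  Δ4: w0:1→0
  (4Δ to stable)
t=1 Δ0: clk=1 w0=0 w1=1 w2=1 w3=0
  Δ1: clk:1→0
  (1Δ to stable)
t=2 Δ0: clk=0 w0=0 w1=1 w2=1 w3=0
  Δ1: clk:0→1
  Δ2: w1:1→0
  Δ3: w0:0→1, w2:1→0, w3:0→1
  Δ4: w0:1→0
  (4Δ to stable)
t=3 Δ0: clk=1 w0=0 w1=0 w2=0 w3=1
  Δ1: clk:1→0
  (1Δ to stable)
t=4 Δ0: clk=0 w0=0 w1=0 w2=0 w3=1
  Δ1: clk:0→1
  Δ2: w1:0→1
  Δ3: w0:0→1, w2:0→1, w3:1→0
  Δ4: w0:1→0
  (4Δ to stable)
t=5 Δ0: clk=1 w0=0 w1=1 w2=1 w3=0
  Δ1: clk:1→0
  (1Δ to stable)
t=6 Δ0: clk=0 w0=0 w1=1 w2=1 w3=0
  Δ1: clk:0→1
  Δ2: w1:1→0
  Δ3: w0:0→1, w2:1→0, w3:0→1
  Δ4: w0:1→0
  (4Δ to stable)
t=7 Δ0: clk=1 w0=0 w1=0 w2=0 w3=1
  Δ1: clk:1→0
  (1Δ to stable)
t=8 Δ0: clk=0 w0=0 w1=0 w2=0 w3=1
  Δ1: clk:0→1
  Δ2: w1:0→1
  Δ3: w0:0→1, w2:0→1, w3:1→0
  Δ4: w0:1→0
  (4Δ to stable)

yes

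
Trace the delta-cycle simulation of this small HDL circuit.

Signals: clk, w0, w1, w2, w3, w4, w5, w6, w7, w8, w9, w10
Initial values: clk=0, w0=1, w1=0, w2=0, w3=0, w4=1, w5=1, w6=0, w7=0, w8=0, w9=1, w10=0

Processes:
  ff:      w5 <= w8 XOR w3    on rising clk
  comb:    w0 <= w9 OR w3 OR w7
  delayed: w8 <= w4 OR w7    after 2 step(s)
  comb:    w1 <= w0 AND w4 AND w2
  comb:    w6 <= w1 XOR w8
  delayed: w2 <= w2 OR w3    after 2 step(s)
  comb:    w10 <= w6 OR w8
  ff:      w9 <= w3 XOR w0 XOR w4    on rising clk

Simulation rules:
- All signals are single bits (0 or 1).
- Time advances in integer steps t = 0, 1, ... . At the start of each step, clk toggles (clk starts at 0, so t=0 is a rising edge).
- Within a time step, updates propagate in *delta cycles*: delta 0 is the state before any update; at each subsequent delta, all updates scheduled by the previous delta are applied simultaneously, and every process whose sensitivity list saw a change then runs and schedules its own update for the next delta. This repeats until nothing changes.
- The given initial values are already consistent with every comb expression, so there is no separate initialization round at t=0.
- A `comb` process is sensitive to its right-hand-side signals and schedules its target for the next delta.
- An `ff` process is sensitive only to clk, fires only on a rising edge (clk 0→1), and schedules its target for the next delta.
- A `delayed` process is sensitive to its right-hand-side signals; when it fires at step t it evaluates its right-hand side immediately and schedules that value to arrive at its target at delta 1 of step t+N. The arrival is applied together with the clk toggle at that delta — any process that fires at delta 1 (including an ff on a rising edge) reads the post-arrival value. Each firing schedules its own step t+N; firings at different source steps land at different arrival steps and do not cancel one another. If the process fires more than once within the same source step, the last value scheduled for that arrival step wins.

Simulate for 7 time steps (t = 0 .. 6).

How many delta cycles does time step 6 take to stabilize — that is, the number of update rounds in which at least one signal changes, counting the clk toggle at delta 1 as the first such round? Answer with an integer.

3

t0.Δ0 w8=0 w5=1 w9=1 w6=0 w2=0 w10=0 clk=0 w1=0 w4=1 w3=0 w0=1 w7=0
t0.Δ1 w8=0 w5=1 w9=1 w6=0 w2=0 w10=0 clk=1 w1=0 w4=1 w3=0 w0=1 w7=0
t0.Δ2 w8=0 w5=0 w9=0 w6=0 w2=0 w10=0 clk=1 w1=0 w4=1 w3=0 w0=1 w7=0
t0.Δ3 w8=0 w5=0 w9=0 w6=0 w2=0 w10=0 clk=1 w1=0 w4=1 w3=0 w0=0 w7=0
t1.Δ0 w8=0 w5=0 w9=0 w6=0 w2=0 w10=0 clk=1 w1=0 w4=1 w3=0 w0=0 w7=0
t1.Δ1 w8=0 w5=0 w9=0 w6=0 w2=0 w10=0 clk=0 w1=0 w4=1 w3=0 w0=0 w7=0
t2.Δ0 w8=0 w5=0 w9=0 w6=0 w2=0 w10=0 clk=0 w1=0 w4=1 w3=0 w0=0 w7=0
t2.Δ1 w8=0 w5=0 w9=0 w6=0 w2=0 w10=0 clk=1 w1=0 w4=1 w3=0 w0=0 w7=0
t2.Δ2 w8=0 w5=0 w9=1 w6=0 w2=0 w10=0 clk=1 w1=0 w4=1 w3=0 w0=0 w7=0
t2.Δ3 w8=0 w5=0 w9=1 w6=0 w2=0 w10=0 clk=1 w1=0 w4=1 w3=0 w0=1 w7=0
t3.Δ0 w8=0 w5=0 w9=1 w6=0 w2=0 w10=0 clk=1 w1=0 w4=1 w3=0 w0=1 w7=0
t3.Δ1 w8=0 w5=0 w9=1 w6=0 w2=0 w10=0 clk=0 w1=0 w4=1 w3=0 w0=1 w7=0
t4.Δ0 w8=0 w5=0 w9=1 w6=0 w2=0 w10=0 clk=0 w1=0 w4=1 w3=0 w0=1 w7=0
t4.Δ1 w8=0 w5=0 w9=1 w6=0 w2=0 w10=0 clk=1 w1=0 w4=1 w3=0 w0=1 w7=0
t4.Δ2 w8=0 w5=0 w9=0 w6=0 w2=0 w10=0 clk=1 w1=0 w4=1 w3=0 w0=1 w7=0
t4.Δ3 w8=0 w5=0 w9=0 w6=0 w2=0 w10=0 clk=1 w1=0 w4=1 w3=0 w0=0 w7=0
t5.Δ0 w8=0 w5=0 w9=0 w6=0 w2=0 w10=0 clk=1 w1=0 w4=1 w3=0 w0=0 w7=0
t5.Δ1 w8=0 w5=0 w9=0 w6=0 w2=0 w10=0 clk=0 w1=0 w4=1 w3=0 w0=0 w7=0
t6.Δ0 w8=0 w5=0 w9=0 w6=0 w2=0 w10=0 clk=0 w1=0 w4=1 w3=0 w0=0 w7=0
t6.Δ1 w8=0 w5=0 w9=0 w6=0 w2=0 w10=0 clk=1 w1=0 w4=1 w3=0 w0=0 w7=0
t6.Δ2 w8=0 w5=0 w9=1 w6=0 w2=0 w10=0 clk=1 w1=0 w4=1 w3=0 w0=0 w7=0
t6.Δ3 w8=0 w5=0 w9=1 w6=0 w2=0 w10=0 clk=1 w1=0 w4=1 w3=0 w0=1 w7=0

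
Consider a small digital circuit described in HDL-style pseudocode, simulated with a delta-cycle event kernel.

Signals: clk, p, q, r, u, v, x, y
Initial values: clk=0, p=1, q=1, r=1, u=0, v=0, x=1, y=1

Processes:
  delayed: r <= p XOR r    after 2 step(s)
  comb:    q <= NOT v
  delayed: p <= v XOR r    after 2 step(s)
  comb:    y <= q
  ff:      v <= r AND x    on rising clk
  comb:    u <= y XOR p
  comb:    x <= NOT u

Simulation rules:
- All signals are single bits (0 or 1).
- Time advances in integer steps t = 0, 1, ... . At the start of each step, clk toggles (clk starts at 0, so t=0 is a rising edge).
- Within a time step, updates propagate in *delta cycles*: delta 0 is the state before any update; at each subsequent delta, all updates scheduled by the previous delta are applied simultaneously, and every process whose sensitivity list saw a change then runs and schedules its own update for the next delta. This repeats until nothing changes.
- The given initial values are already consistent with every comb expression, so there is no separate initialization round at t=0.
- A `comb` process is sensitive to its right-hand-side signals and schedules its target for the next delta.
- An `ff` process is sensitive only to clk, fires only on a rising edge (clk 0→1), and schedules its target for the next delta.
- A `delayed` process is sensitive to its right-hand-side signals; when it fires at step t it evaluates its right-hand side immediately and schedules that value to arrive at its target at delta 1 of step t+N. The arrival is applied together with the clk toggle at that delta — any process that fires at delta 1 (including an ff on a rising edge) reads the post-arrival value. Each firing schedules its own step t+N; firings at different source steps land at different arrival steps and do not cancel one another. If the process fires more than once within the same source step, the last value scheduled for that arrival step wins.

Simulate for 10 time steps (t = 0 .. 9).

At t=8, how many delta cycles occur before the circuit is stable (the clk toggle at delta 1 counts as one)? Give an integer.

t0.Δ0 u=0 y=1 v=0 x=1 r=1 clk=0 p=1 q=1
t0.Δ1 u=0 y=1 v=0 x=1 r=1 clk=1 p=1 q=1
t0.Δ2 u=0 y=1 v=1 x=1 r=1 clk=1 p=1 q=1
t0.Δ3 u=0 y=1 v=1 x=1 r=1 clk=1 p=1 q=0
t0.Δ4 u=0 y=0 v=1 x=1 r=1 clk=1 p=1 q=0
t0.Δ5 u=1 y=0 v=1 x=1 r=1 clk=1 p=1 q=0
t0.Δ6 u=1 y=0 v=1 x=0 r=1 clk=1 p=1 q=0
t1.Δ0 u=1 y=0 v=1 x=0 r=1 clk=1 p=1 q=0
t1.Δ1 u=1 y=0 v=1 x=0 r=1 clk=0 p=1 q=0
t2.Δ0 u=1 y=0 v=1 x=0 r=1 clk=0 p=1 q=0
t2.Δ1 u=1 y=0 v=1 x=0 r=1 clk=1 p=0 q=0
t2.Δ2 u=0 y=0 v=0 x=0 r=1 clk=1 p=0 q=0
t2.Δ3 u=0 y=0 v=0 x=1 r=1 clk=1 p=0 q=1
t2.Δ4 u=0 y=1 v=0 x=1 r=1 clk=1 p=0 q=1
t2.Δ5 u=1 y=1 v=0 x=1 r=1 clk=1 p=0 q=1
t2.Δ6 u=1 y=1 v=0 x=0 r=1 clk=1 p=0 q=1
t3.Δ0 u=1 y=1 v=0 x=0 r=1 clk=1 p=0 q=1
t3.Δ1 u=1 y=1 v=0 x=0 r=1 clk=0 p=0 q=1
t4.Δ0 u=1 y=1 v=0 x=0 r=1 clk=0 p=0 q=1
t4.Δ1 u=1 y=1 v=0 x=0 r=1 clk=1 p=1 q=1
t4.Δ2 u=0 y=1 v=0 x=0 r=1 clk=1 p=1 q=1
t4.Δ3 u=0 y=1 v=0 x=1 r=1 clk=1 p=1 q=1
t5.Δ0 u=0 y=1 v=0 x=1 r=1 clk=1 p=1 q=1
t5.Δ1 u=0 y=1 v=0 x=1 r=1 clk=0 p=1 q=1
t6.Δ0 u=0 y=1 v=0 x=1 r=1 clk=0 p=1 q=1
t6.Δ1 u=0 y=1 v=0 x=1 r=0 clk=1 p=1 q=1
t7.Δ0 u=0 y=1 v=0 x=1 r=0 clk=1 p=1 q=1
t7.Δ1 u=0 y=1 v=0 x=1 r=0 clk=0 p=1 q=1
t8.Δ0 u=0 y=1 v=0 x=1 r=0 clk=0 p=1 q=1
t8.Δ1 u=0 y=1 v=0 x=1 r=1 clk=1 p=0 q=1
t8.Δ2 u=1 y=1 v=1 x=1 r=1 clk=1 p=0 q=1
t8.Δ3 u=1 y=1 v=1 x=0 r=1 clk=1 p=0 q=0
t8.Δ4 u=1 y=0 v=1 x=0 r=1 clk=1 p=0 q=0
t8.Δ5 u=0 y=0 v=1 x=0 r=1 clk=1 p=0 q=0
t8.Δ6 u=0 y=0 v=1 x=1 r=1 clk=1 p=0 q=0
t9.Δ0 u=0 y=0 v=1 x=1 r=1 clk=1 p=0 q=0
t9.Δ1 u=0 y=0 v=1 x=1 r=1 clk=0 p=0 q=0

6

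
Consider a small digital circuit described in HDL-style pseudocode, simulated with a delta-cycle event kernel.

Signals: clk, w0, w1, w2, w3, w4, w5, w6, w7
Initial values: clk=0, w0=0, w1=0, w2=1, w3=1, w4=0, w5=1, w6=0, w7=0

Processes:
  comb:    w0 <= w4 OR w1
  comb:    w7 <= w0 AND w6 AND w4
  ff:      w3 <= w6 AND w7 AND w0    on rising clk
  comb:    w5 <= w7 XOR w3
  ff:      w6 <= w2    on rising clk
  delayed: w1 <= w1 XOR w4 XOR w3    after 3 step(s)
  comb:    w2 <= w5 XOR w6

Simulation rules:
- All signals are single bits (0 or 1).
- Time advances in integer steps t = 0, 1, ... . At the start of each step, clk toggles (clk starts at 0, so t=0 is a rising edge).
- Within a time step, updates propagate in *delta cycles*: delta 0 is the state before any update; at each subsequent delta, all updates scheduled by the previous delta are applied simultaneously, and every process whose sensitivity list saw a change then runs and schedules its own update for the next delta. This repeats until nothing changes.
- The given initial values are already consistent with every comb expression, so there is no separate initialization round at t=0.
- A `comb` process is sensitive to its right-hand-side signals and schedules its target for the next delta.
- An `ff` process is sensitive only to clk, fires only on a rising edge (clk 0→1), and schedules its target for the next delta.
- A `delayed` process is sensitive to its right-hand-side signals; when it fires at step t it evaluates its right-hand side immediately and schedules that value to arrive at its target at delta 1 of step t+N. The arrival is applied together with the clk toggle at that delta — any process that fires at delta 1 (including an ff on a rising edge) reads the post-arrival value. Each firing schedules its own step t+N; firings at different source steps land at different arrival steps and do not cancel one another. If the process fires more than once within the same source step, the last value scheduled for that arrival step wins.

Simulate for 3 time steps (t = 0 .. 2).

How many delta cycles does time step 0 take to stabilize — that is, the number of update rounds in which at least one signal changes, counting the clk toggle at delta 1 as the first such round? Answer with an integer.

4

t0.Δ0 w6=0 w2=1 w3=1 w4=0 w1=0 w0=0 w7=0 clk=0 w5=1
t0.Δ1 w6=0 w2=1 w3=1 w4=0 w1=0 w0=0 w7=0 clk=1 w5=1
t0.Δ2 w6=1 w2=1 w3=0 w4=0 w1=0 w0=0 w7=0 clk=1 w5=1
t0.Δ3 w6=1 w2=0 w3=0 w4=0 w1=0 w0=0 w7=0 clk=1 w5=0
t0.Δ4 w6=1 w2=1 w3=0 w4=0 w1=0 w0=0 w7=0 clk=1 w5=0
t1.Δ0 w6=1 w2=1 w3=0 w4=0 w1=0 w0=0 w7=0 clk=1 w5=0
t1.Δ1 w6=1 w2=1 w3=0 w4=0 w1=0 w0=0 w7=0 clk=0 w5=0
t2.Δ0 w6=1 w2=1 w3=0 w4=0 w1=0 w0=0 w7=0 clk=0 w5=0
t2.Δ1 w6=1 w2=1 w3=0 w4=0 w1=0 w0=0 w7=0 clk=1 w5=0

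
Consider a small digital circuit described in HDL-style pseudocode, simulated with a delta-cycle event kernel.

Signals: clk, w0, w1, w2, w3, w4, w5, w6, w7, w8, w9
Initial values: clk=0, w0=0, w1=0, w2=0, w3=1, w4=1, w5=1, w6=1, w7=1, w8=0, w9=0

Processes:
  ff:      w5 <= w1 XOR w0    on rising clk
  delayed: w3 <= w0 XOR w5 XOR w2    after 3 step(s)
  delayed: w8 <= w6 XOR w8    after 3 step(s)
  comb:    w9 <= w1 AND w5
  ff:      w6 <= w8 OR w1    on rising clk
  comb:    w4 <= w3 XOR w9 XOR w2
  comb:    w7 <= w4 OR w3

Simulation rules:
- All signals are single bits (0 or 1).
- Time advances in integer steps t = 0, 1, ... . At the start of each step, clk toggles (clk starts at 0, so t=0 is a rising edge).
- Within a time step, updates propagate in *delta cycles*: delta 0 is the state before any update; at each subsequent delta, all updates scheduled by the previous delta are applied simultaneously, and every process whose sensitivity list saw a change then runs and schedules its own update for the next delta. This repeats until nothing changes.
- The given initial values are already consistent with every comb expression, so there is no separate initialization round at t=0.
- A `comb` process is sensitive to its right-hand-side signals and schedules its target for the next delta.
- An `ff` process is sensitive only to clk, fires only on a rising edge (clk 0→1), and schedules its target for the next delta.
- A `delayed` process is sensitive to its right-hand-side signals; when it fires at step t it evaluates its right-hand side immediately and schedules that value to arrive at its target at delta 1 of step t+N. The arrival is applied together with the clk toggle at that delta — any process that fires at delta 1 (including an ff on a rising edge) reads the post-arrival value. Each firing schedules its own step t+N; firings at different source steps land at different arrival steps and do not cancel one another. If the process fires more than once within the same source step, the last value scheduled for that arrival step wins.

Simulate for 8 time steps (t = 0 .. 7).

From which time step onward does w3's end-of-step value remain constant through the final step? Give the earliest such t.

t=0 Δ0: w4=1 w6=1 w9=0 w2=0 w0=0 w5=1 w3=1 w1=0 w7=1 w8=0 clk=0
  Δ1: clk:0→1
  Δ2: w6:1→0, w5:1→0
  (2Δ to stable)
t=1 Δ0: w4=1 w6=0 w9=0 w2=0 w0=0 w5=0 w3=1 w1=0 w7=1 w8=0 clk=1
  Δ1: clk:1→0
  (1Δ to stable)
t=2 Δ0: w4=1 w6=0 w9=0 w2=0 w0=0 w5=0 w3=1 w1=0 w7=1 w8=0 clk=0
  Δ1: clk:0→1
  (1Δ to stable)
t=3 Δ0: w4=1 w6=0 w9=0 w2=0 w0=0 w5=0 w3=1 w1=0 w7=1 w8=0 clk=1
  Δ1: w3:1→0, clk:1→0
  Δ2: w4:1→0
  Δ3: w7:1→0
  (3Δ to stable)
t=4 Δ0: w4=0 w6=0 w9=0 w2=0 w0=0 w5=0 w3=0 w1=0 w7=0 w8=0 clk=0
  Δ1: clk:0→1
  (1Δ to stable)
t=5 Δ0: w4=0 w6=0 w9=0 w2=0 w0=0 w5=0 w3=0 w1=0 w7=0 w8=0 clk=1
  Δ1: clk:1→0
  (1Δ to stable)
t=6 Δ0: w4=0 w6=0 w9=0 w2=0 w0=0 w5=0 w3=0 w1=0 w7=0 w8=0 clk=0
  Δ1: clk:0→1
  (1Δ to stable)
t=7 Δ0: w4=0 w6=0 w9=0 w2=0 w0=0 w5=0 w3=0 w1=0 w7=0 w8=0 clk=1
  Δ1: clk:1→0
  (1Δ to stable)

3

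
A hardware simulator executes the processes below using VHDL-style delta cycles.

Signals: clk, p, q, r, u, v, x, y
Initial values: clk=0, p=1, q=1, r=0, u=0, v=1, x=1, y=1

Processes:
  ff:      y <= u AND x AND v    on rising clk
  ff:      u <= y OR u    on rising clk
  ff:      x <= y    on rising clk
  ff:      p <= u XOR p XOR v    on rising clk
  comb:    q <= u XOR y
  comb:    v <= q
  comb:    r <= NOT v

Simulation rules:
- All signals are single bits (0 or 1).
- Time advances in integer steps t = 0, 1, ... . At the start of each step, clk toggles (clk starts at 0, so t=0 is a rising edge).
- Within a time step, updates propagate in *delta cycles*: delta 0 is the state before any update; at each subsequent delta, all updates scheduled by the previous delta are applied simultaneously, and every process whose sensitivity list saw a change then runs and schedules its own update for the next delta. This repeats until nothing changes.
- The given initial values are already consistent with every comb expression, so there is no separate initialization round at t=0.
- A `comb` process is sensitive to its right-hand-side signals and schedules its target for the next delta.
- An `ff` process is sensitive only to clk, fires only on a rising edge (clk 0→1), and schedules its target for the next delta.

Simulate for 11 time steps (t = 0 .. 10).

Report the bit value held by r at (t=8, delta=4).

1

t=0 Δ0: q=1 clk=0 v=1 r=0 u=0 p=1 y=1 x=1
  Δ1: clk:0→1
  Δ2: u:0→1, p:1→0, y:1→0
  (2Δ to stable)
t=1 Δ0: q=1 clk=1 v=1 r=0 u=1 p=0 y=0 x=1
  Δ1: clk:1→0
  (1Δ to stable)
t=2 Δ0: q=1 clk=0 v=1 r=0 u=1 p=0 y=0 x=1
  Δ1: clk:0→1
  Δ2: y:0→1, x:1→0
  Δ3: q:1→0
  Δ4: v:1→0
  Δ5: r:0→1
  (5Δ to stable)
t=3 Δ0: q=0 clk=1 v=0 r=1 u=1 p=0 y=1 x=0
  Δ1: clk:1→0
  (1Δ to stable)
t=4 Δ0: q=0 clk=0 v=0 r=1 u=1 p=0 y=1 x=0
  Δ1: clk:0→1
  Δ2: p:0→1, y:1→0, x:0→1
  Δ3: q:0→1
  Δ4: v:0→1
  Δ5: r:1→0
  (5Δ to stable)
t=5 Δ0: q=1 clk=1 v=1 r=0 u=1 p=1 y=0 x=1
  Δ1: clk:1→0
  (1Δ to stable)
t=6 Δ0: q=1 clk=0 v=1 r=0 u=1 p=1 y=0 x=1
  Δ1: clk:0→1
  Δ2: y:0→1, x:1→0
  Δ3: q:1→0
  Δ4: v:1→0
  Δ5: r:0→1
  (5Δ to stable)
t=7 Δ0: q=0 clk=1 v=0 r=1 u=1 p=1 y=1 x=0
  Δ1: clk:1→0
  (1Δ to stable)
t=8 Δ0: q=0 clk=0 v=0 r=1 u=1 p=1 y=1 x=0
  Δ1: clk:0→1
  Δ2: p:1→0, y:1→0, x:0→1
  Δ3: q:0→1
  Δ4: v:0→1
  Δ5: r:1→0
  (5Δ to stable)
t=9 Δ0: q=1 clk=1 v=1 r=0 u=1 p=0 y=0 x=1
  Δ1: clk:1→0
  (1Δ to stable)
t=10 Δ0: q=1 clk=0 v=1 r=0 u=1 p=0 y=0 x=1
  Δ1: clk:0→1
  Δ2: y:0→1, x:1→0
  Δ3: q:1→0
  Δ4: v:1→0
  Δ5: r:0→1
  (5Δ to stable)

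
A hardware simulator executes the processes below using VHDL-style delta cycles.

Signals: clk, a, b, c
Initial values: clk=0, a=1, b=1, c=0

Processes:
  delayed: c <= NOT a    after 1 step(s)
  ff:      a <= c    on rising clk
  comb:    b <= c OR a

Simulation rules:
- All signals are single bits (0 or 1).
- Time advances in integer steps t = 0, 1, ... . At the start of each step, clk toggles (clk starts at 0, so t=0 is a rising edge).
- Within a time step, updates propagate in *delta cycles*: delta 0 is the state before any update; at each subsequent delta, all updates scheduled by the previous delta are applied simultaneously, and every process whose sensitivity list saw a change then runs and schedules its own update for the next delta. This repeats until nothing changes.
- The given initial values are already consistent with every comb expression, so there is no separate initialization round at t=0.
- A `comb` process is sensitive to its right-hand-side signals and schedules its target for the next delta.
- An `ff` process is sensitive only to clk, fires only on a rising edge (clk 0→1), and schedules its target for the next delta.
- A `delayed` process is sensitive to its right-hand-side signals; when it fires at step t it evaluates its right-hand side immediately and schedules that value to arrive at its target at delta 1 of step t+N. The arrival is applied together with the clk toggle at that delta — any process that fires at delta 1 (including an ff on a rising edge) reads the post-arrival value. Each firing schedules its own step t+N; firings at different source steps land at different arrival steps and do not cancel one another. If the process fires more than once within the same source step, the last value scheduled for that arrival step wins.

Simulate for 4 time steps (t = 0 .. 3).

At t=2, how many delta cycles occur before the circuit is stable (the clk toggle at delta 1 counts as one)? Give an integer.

t=0 Δ0: c=0 b=1 a=1 clk=0
  Δ1: clk:0→1
  Δ2: a:1→0
  Δ3: b:1→0
  (3Δ to stable)
t=1 Δ0: c=0 b=0 a=0 clk=1
  Δ1: c:0→1, clk:1→0
  Δ2: b:0→1
  (2Δ to stable)
t=2 Δ0: c=1 b=1 a=0 clk=0
  Δ1: clk:0→1
  Δ2: a:0→1
  (2Δ to stable)
t=3 Δ0: c=1 b=1 a=1 clk=1
  Δ1: c:1→0, clk:1→0
  (1Δ to stable)

2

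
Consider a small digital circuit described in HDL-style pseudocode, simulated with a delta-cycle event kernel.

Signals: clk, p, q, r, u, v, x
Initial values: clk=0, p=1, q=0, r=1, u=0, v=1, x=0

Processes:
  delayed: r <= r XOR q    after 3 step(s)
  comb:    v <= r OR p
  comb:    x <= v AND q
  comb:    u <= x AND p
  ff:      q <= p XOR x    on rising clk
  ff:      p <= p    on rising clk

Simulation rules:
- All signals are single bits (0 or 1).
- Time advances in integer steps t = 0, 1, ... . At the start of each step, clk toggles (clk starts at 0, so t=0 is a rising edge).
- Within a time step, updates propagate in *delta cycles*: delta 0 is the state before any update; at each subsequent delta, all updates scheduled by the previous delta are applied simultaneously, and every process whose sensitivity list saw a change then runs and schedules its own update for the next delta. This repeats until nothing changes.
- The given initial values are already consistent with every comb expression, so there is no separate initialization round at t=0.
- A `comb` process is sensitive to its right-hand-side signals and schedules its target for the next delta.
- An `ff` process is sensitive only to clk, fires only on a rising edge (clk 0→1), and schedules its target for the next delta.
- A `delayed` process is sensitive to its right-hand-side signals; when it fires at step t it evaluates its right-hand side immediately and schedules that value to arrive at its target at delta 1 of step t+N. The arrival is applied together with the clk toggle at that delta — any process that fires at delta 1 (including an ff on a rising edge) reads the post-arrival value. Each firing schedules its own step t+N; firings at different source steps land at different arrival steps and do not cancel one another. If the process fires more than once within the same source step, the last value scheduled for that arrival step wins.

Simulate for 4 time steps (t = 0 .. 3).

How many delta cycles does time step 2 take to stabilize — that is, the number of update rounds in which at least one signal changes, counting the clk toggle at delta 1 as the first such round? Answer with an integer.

t0.Δ0 u=0 v=1 p=1 x=0 q=0 r=1 clk=0
t0.Δ1 u=0 v=1 p=1 x=0 q=0 r=1 clk=1
t0.Δ2 u=0 v=1 p=1 x=0 q=1 r=1 clk=1
t0.Δ3 u=0 v=1 p=1 x=1 q=1 r=1 clk=1
t0.Δ4 u=1 v=1 p=1 x=1 q=1 r=1 clk=1
t1.Δ0 u=1 v=1 p=1 x=1 q=1 r=1 clk=1
t1.Δ1 u=1 v=1 p=1 x=1 q=1 r=1 clk=0
t2.Δ0 u=1 v=1 p=1 x=1 q=1 r=1 clk=0
t2.Δ1 u=1 v=1 p=1 x=1 q=1 r=1 clk=1
t2.Δ2 u=1 v=1 p=1 x=1 q=0 r=1 clk=1
t2.Δ3 u=1 v=1 p=1 x=0 q=0 r=1 clk=1
t2.Δ4 u=0 v=1 p=1 x=0 q=0 r=1 clk=1
t3.Δ0 u=0 v=1 p=1 x=0 q=0 r=1 clk=1
t3.Δ1 u=0 v=1 p=1 x=0 q=0 r=0 clk=0

4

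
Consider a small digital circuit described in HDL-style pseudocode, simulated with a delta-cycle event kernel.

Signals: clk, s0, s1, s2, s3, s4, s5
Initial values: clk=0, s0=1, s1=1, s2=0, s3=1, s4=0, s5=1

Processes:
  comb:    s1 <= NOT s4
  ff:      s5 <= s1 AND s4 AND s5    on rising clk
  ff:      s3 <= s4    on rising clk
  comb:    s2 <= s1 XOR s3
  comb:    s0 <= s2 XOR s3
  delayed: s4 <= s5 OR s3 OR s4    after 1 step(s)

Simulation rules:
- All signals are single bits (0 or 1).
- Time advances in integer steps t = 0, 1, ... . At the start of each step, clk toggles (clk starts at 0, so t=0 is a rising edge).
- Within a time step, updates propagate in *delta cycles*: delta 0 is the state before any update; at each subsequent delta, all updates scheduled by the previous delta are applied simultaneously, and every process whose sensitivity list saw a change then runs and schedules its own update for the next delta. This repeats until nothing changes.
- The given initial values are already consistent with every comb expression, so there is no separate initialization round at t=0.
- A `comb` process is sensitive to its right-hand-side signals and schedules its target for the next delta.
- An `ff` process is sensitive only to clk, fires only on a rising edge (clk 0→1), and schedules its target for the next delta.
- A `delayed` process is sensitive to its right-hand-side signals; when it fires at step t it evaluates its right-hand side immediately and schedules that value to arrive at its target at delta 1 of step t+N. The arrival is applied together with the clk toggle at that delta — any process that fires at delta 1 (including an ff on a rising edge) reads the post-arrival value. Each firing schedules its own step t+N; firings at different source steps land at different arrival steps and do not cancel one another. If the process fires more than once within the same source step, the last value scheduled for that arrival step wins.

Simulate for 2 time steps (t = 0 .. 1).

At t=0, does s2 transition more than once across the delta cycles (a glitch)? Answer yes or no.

no

[bits: clk,s0,s1,s3,s4,s2,s5]
t=0: Δ0=0111001 Δ1=1111001 Δ2=1110000 Δ3=1010010 Δ4=1110010 | 4Δ
t=1: Δ0=1110010 Δ1=0110010 | 1Δ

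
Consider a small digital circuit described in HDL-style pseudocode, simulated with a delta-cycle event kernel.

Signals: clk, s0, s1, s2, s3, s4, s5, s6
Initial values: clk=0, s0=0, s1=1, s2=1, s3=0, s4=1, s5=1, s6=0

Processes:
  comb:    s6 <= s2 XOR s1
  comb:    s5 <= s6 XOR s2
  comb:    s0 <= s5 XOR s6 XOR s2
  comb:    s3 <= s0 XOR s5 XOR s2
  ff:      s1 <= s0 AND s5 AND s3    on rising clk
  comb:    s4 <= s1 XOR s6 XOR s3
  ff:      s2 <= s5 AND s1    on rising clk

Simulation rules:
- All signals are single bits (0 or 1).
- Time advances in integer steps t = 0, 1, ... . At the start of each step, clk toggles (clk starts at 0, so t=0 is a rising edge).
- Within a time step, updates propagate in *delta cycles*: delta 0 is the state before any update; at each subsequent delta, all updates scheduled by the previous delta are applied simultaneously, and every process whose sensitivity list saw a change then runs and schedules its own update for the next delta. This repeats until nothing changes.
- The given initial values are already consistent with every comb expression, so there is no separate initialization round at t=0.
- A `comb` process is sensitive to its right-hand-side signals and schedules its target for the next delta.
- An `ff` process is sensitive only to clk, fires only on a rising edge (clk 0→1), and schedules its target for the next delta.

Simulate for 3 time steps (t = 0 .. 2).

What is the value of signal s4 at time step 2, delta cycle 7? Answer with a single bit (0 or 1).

t0.Δ0 s6=0 s1=1 s0=0 clk=0 s2=1 s4=1 s5=1 s3=0
t0.Δ1 s6=0 s1=1 s0=0 clk=1 s2=1 s4=1 s5=1 s3=0
t0.Δ2 s6=0 s1=0 s0=0 clk=1 s2=1 s4=1 s5=1 s3=0
t0.Δ3 s6=1 s1=0 s0=0 clk=1 s2=1 s4=0 s5=1 s3=0
t0.Δ4 s6=1 s1=0 s0=1 clk=1 s2=1 s4=1 s5=0 s3=0
t0.Δ5 s6=1 s1=0 s0=0 clk=1 s2=1 s4=1 s5=0 s3=0
t0.Δ6 s6=1 s1=0 s0=0 clk=1 s2=1 s4=1 s5=0 s3=1
t0.Δ7 s6=1 s1=0 s0=0 clk=1 s2=1 s4=0 s5=0 s3=1
t1.Δ0 s6=1 s1=0 s0=0 clk=1 s2=1 s4=0 s5=0 s3=1
t1.Δ1 s6=1 s1=0 s0=0 clk=0 s2=1 s4=0 s5=0 s3=1
t2.Δ0 s6=1 s1=0 s0=0 clk=0 s2=1 s4=0 s5=0 s3=1
t2.Δ1 s6=1 s1=0 s0=0 clk=1 s2=1 s4=0 s5=0 s3=1
t2.Δ2 s6=1 s1=0 s0=0 clk=1 s2=0 s4=0 s5=0 s3=1
t2.Δ3 s6=0 s1=0 s0=1 clk=1 s2=0 s4=0 s5=1 s3=0
t2.Δ4 s6=0 s1=0 s0=1 clk=1 s2=0 s4=0 s5=0 s3=0
t2.Δ5 s6=0 s1=0 s0=0 clk=1 s2=0 s4=0 s5=0 s3=1
t2.Δ6 s6=0 s1=0 s0=0 clk=1 s2=0 s4=1 s5=0 s3=0
t2.Δ7 s6=0 s1=0 s0=0 clk=1 s2=0 s4=0 s5=0 s3=0

0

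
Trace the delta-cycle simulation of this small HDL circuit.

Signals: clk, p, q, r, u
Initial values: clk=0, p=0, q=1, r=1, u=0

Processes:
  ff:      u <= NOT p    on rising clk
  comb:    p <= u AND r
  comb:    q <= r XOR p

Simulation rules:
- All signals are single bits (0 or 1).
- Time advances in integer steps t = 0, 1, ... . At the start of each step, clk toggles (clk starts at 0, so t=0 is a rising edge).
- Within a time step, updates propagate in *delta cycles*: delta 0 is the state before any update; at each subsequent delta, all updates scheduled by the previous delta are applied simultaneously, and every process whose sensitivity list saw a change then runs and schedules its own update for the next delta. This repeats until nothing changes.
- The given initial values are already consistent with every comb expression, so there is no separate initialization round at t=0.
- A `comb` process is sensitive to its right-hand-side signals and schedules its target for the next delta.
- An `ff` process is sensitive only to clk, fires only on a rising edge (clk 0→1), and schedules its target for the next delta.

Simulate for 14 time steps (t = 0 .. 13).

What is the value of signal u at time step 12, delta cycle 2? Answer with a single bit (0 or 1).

[bits: clk,u,q,r,p]
t=0: Δ0=00110 Δ1=10110 Δ2=11110 Δ3=11111 Δ4=11011 | 4Δ
t=1: Δ0=11011 Δ1=01011 | 1Δ
t=2: Δ0=01011 Δ1=11011 Δ2=10011 Δ3=10010 Δ4=10110 | 4Δ
t=3: Δ0=10110 Δ1=00110 | 1Δ
t=4: Δ0=00110 Δ1=10110 Δ2=11110 Δ3=11111 Δ4=11011 | 4Δ
t=5: Δ0=11011 Δ1=01011 | 1Δ
t=6: Δ0=01011 Δ1=11011 Δ2=10011 Δ3=10010 Δ4=10110 | 4Δ
t=7: Δ0=10110 Δ1=00110 | 1Δ
t=8: Δ0=00110 Δ1=10110 Δ2=11110 Δ3=11111 Δ4=11011 | 4Δ
t=9: Δ0=11011 Δ1=01011 | 1Δ
t=10: Δ0=01011 Δ1=11011 Δ2=10011 Δ3=10010 Δ4=10110 | 4Δ
t=11: Δ0=10110 Δ1=00110 | 1Δ
t=12: Δ0=00110 Δ1=10110 Δ2=11110 Δ3=11111 Δ4=11011 | 4Δ
t=13: Δ0=11011 Δ1=01011 | 1Δ

1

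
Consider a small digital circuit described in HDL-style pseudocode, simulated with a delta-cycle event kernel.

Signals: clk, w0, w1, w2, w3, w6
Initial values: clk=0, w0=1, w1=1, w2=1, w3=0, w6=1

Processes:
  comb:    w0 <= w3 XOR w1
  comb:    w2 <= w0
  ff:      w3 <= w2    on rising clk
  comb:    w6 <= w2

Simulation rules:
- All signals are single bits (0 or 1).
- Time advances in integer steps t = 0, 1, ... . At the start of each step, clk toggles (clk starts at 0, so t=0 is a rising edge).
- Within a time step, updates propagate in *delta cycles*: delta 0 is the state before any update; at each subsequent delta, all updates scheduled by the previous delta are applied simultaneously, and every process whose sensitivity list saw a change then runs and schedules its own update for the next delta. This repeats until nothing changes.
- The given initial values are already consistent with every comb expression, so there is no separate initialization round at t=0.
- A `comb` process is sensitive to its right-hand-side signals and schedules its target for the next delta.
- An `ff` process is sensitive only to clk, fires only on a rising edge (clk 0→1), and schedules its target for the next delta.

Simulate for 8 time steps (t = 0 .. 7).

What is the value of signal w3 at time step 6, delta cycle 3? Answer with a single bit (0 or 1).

0

t=0 Δ0: w3=0 w2=1 w1=1 w6=1 w0=1 clk=0
  Δ1: clk:0→1
  Δ2: w3:0→1
  Δ3: w0:1→0
  Δ4: w2:1→0
  Δ5: w6:1→0
  (5Δ to stable)
t=1 Δ0: w3=1 w2=0 w1=1 w6=0 w0=0 clk=1
  Δ1: clk:1→0
  (1Δ to stable)
t=2 Δ0: w3=1 w2=0 w1=1 w6=0 w0=0 clk=0
  Δ1: clk:0→1
  Δ2: w3:1→0
  Δ3: w0:0→1
  Δ4: w2:0→1
  Δ5: w6:0→1
  (5Δ to stable)
t=3 Δ0: w3=0 w2=1 w1=1 w6=1 w0=1 clk=1
  Δ1: clk:1→0
  (1Δ to stable)
t=4 Δ0: w3=0 w2=1 w1=1 w6=1 w0=1 clk=0
  Δ1: clk:0→1
  Δ2: w3:0→1
  Δ3: w0:1→0
  Δ4: w2:1→0
  Δ5: w6:1→0
  (5Δ to stable)
t=5 Δ0: w3=1 w2=0 w1=1 w6=0 w0=0 clk=1
  Δ1: clk:1→0
  (1Δ to stable)
t=6 Δ0: w3=1 w2=0 w1=1 w6=0 w0=0 clk=0
  Δ1: clk:0→1
  Δ2: w3:1→0
  Δ3: w0:0→1
  Δ4: w2:0→1
  Δ5: w6:0→1
  (5Δ to stable)
t=7 Δ0: w3=0 w2=1 w1=1 w6=1 w0=1 clk=1
  Δ1: clk:1→0
  (1Δ to stable)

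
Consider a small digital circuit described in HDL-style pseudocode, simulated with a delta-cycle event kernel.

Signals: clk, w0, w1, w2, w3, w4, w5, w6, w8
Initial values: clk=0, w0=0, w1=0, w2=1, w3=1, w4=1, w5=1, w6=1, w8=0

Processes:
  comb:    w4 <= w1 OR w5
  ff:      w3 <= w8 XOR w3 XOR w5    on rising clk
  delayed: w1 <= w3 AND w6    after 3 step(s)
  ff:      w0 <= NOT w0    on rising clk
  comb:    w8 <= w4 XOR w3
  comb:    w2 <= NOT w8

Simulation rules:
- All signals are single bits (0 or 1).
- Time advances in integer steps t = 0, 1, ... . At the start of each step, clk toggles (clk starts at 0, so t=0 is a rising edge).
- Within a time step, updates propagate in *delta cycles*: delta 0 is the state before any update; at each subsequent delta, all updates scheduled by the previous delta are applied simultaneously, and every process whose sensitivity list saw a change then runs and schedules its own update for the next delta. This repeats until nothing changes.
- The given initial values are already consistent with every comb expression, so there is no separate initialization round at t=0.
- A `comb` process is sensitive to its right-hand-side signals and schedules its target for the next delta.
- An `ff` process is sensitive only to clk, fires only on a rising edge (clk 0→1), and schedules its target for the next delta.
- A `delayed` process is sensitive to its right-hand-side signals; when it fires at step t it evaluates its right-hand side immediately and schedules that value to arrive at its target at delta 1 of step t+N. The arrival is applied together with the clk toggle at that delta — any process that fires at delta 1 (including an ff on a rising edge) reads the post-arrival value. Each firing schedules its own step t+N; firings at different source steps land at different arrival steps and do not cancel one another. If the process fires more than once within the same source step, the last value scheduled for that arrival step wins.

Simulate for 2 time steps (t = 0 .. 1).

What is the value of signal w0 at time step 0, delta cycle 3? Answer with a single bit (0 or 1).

1

t0.Δ0 w8=0 w3=1 clk=0 w6=1 w1=0 w4=1 w0=0 w2=1 w5=1
t0.Δ1 w8=0 w3=1 clk=1 w6=1 w1=0 w4=1 w0=0 w2=1 w5=1
t0.Δ2 w8=0 w3=0 clk=1 w6=1 w1=0 w4=1 w0=1 w2=1 w5=1
t0.Δ3 w8=1 w3=0 clk=1 w6=1 w1=0 w4=1 w0=1 w2=1 w5=1
t0.Δ4 w8=1 w3=0 clk=1 w6=1 w1=0 w4=1 w0=1 w2=0 w5=1
t1.Δ0 w8=1 w3=0 clk=1 w6=1 w1=0 w4=1 w0=1 w2=0 w5=1
t1.Δ1 w8=1 w3=0 clk=0 w6=1 w1=0 w4=1 w0=1 w2=0 w5=1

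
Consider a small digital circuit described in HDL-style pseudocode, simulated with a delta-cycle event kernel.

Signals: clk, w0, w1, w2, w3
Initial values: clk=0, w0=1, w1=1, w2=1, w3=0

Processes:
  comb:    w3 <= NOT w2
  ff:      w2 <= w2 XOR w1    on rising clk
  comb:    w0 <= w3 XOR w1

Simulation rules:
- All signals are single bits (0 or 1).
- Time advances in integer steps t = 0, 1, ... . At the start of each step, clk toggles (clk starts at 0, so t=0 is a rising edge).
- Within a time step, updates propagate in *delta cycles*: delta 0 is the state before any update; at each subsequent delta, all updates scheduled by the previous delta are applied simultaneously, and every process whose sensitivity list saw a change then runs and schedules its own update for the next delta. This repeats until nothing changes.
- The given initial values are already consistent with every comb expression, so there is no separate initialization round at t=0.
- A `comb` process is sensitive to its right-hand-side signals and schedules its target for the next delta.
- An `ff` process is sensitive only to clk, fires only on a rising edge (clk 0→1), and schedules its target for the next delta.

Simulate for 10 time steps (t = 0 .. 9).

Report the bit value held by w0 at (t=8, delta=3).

1

[bits: clk,w0,w2,w1,w3]
t=0: Δ0=01110 Δ1=11110 Δ2=11010 Δ3=11011 Δ4=10011 | 4Δ
t=1: Δ0=10011 Δ1=00011 | 1Δ
t=2: Δ0=00011 Δ1=10011 Δ2=10111 Δ3=10110 Δ4=11110 | 4Δ
t=3: Δ0=11110 Δ1=01110 | 1Δ
t=4: Δ0=01110 Δ1=11110 Δ2=11010 Δ3=11011 Δ4=10011 | 4Δ
t=5: Δ0=10011 Δ1=00011 | 1Δ
t=6: Δ0=00011 Δ1=10011 Δ2=10111 Δ3=10110 Δ4=11110 | 4Δ
t=7: Δ0=11110 Δ1=01110 | 1Δ
t=8: Δ0=01110 Δ1=11110 Δ2=11010 Δ3=11011 Δ4=10011 | 4Δ
t=9: Δ0=10011 Δ1=00011 | 1Δ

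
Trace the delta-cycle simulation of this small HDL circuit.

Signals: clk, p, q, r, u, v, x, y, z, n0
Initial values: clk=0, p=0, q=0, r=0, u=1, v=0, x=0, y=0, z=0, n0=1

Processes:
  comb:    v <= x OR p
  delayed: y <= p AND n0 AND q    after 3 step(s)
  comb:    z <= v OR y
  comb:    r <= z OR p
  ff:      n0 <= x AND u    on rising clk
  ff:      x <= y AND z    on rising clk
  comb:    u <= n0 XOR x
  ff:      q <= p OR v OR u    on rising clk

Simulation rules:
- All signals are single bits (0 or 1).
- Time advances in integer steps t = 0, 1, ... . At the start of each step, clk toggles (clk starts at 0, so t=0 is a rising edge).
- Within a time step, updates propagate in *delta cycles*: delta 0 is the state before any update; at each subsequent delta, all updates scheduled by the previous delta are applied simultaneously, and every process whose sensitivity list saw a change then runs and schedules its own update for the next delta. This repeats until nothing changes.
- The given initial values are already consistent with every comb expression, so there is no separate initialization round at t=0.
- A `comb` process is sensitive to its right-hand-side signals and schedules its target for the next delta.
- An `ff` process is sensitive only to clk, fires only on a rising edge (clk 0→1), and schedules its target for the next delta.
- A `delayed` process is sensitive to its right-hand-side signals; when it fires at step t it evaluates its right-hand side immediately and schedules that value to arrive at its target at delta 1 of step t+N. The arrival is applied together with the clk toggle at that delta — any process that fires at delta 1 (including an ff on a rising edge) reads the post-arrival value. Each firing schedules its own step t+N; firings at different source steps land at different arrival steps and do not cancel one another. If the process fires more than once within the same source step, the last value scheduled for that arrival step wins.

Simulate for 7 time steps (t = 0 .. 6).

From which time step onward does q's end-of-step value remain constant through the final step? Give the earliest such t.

t0.Δ0 q=0 z=0 r=0 clk=0 p=0 v=0 y=0 n0=1 u=1 x=0
t0.Δ1 q=0 z=0 r=0 clk=1 p=0 v=0 y=0 n0=1 u=1 x=0
t0.Δ2 q=1 z=0 r=0 clk=1 p=0 v=0 y=0 n0=0 u=1 x=0
t0.Δ3 q=1 z=0 r=0 clk=1 p=0 v=0 y=0 n0=0 u=0 x=0
t1.Δ0 q=1 z=0 r=0 clk=1 p=0 v=0 y=0 n0=0 u=0 x=0
t1.Δ1 q=1 z=0 r=0 clk=0 p=0 v=0 y=0 n0=0 u=0 x=0
t2.Δ0 q=1 z=0 r=0 clk=0 p=0 v=0 y=0 n0=0 u=0 x=0
t2.Δ1 q=1 z=0 r=0 clk=1 p=0 v=0 y=0 n0=0 u=0 x=0
t2.Δ2 q=0 z=0 r=0 clk=1 p=0 v=0 y=0 n0=0 u=0 x=0
t3.Δ0 q=0 z=0 r=0 clk=1 p=0 v=0 y=0 n0=0 u=0 x=0
t3.Δ1 q=0 z=0 r=0 clk=0 p=0 v=0 y=0 n0=0 u=0 x=0
t4.Δ0 q=0 z=0 r=0 clk=0 p=0 v=0 y=0 n0=0 u=0 x=0
t4.Δ1 q=0 z=0 r=0 clk=1 p=0 v=0 y=0 n0=0 u=0 x=0
t5.Δ0 q=0 z=0 r=0 clk=1 p=0 v=0 y=0 n0=0 u=0 x=0
t5.Δ1 q=0 z=0 r=0 clk=0 p=0 v=0 y=0 n0=0 u=0 x=0
t6.Δ0 q=0 z=0 r=0 clk=0 p=0 v=0 y=0 n0=0 u=0 x=0
t6.Δ1 q=0 z=0 r=0 clk=1 p=0 v=0 y=0 n0=0 u=0 x=0

2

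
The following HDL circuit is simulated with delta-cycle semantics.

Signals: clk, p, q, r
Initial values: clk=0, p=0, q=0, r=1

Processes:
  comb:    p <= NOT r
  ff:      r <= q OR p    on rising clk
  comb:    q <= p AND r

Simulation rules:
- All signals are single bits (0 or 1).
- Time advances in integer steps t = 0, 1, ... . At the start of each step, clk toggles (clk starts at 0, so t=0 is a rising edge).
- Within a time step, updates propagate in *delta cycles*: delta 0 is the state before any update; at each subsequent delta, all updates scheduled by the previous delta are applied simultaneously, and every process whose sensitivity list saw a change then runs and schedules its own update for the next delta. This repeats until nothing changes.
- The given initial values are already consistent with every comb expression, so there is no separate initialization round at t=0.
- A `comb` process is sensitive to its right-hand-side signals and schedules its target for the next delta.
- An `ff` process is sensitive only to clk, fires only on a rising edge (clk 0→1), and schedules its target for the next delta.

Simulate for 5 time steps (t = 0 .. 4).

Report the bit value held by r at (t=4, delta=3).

[bits: r,q,p,clk]
t=0: Δ0=1000 Δ1=1001 Δ2=0001 Δ3=0011 | 3Δ
t=1: Δ0=0011 Δ1=0010 | 1Δ
t=2: Δ0=0010 Δ1=0011 Δ2=1011 Δ3=1101 Δ4=1001 | 4Δ
t=3: Δ0=1001 Δ1=1000 | 1Δ
t=4: Δ0=1000 Δ1=1001 Δ2=0001 Δ3=0011 | 3Δ

0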